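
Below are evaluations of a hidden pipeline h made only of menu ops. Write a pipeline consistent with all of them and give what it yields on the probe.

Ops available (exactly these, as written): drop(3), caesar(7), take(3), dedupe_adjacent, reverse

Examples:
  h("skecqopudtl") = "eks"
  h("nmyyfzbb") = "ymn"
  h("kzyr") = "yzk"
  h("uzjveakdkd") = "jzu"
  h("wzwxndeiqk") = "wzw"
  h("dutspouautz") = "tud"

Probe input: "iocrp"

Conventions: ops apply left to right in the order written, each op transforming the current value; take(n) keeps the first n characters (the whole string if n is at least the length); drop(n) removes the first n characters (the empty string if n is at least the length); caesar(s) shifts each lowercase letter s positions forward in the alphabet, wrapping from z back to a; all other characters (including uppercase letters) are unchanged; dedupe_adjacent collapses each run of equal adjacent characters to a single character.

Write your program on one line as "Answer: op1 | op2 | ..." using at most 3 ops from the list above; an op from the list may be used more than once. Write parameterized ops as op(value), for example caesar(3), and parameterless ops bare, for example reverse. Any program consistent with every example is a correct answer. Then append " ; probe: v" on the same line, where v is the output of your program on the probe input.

take(3) | reverse ; probe: "coi"

Check, running the answer program on each example:
  "skecqopudtl" -> "ske" -> "eks"
  "nmyyfzbb" -> "nmy" -> "ymn"
  "kzyr" -> "kzy" -> "yzk"
  "uzjveakdkd" -> "uzj" -> "jzu"
  "wzwxndeiqk" -> "wzw" -> "wzw"
  "dutspouautz" -> "dut" -> "tud"
  probe: "iocrp" -> "ioc" -> "coi"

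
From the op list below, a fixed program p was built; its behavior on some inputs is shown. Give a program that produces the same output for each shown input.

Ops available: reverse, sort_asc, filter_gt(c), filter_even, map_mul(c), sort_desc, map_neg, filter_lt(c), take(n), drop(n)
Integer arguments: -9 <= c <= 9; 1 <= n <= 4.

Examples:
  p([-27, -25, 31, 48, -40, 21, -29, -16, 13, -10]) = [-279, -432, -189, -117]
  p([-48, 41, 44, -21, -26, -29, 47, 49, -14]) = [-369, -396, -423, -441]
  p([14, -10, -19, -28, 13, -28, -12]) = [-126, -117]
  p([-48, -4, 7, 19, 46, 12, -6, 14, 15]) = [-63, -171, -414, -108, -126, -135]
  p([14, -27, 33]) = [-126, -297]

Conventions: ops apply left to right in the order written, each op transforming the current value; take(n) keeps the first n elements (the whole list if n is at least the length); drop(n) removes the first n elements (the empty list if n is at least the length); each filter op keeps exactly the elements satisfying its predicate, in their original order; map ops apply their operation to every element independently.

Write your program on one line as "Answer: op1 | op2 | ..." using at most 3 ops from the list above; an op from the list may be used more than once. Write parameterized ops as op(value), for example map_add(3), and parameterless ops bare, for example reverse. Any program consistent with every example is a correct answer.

map_mul(9) | filter_gt(9) | map_neg

Check, running the answer program on each example:
  [-27, -25, 31, 48, -40, 21, -29, -16, 13, -10] -> [-243, -225, 279, 432, -360, 189, -261, -144, 117, -90] -> [279, 432, 189, 117] -> [-279, -432, -189, -117]
  [-48, 41, 44, -21, -26, -29, 47, 49, -14] -> [-432, 369, 396, -189, -234, -261, 423, 441, -126] -> [369, 396, 423, 441] -> [-369, -396, -423, -441]
  [14, -10, -19, -28, 13, -28, -12] -> [126, -90, -171, -252, 117, -252, -108] -> [126, 117] -> [-126, -117]
  [-48, -4, 7, 19, 46, 12, -6, 14, 15] -> [-432, -36, 63, 171, 414, 108, -54, 126, 135] -> [63, 171, 414, 108, 126, 135] -> [-63, -171, -414, -108, -126, -135]
  [14, -27, 33] -> [126, -243, 297] -> [126, 297] -> [-126, -297]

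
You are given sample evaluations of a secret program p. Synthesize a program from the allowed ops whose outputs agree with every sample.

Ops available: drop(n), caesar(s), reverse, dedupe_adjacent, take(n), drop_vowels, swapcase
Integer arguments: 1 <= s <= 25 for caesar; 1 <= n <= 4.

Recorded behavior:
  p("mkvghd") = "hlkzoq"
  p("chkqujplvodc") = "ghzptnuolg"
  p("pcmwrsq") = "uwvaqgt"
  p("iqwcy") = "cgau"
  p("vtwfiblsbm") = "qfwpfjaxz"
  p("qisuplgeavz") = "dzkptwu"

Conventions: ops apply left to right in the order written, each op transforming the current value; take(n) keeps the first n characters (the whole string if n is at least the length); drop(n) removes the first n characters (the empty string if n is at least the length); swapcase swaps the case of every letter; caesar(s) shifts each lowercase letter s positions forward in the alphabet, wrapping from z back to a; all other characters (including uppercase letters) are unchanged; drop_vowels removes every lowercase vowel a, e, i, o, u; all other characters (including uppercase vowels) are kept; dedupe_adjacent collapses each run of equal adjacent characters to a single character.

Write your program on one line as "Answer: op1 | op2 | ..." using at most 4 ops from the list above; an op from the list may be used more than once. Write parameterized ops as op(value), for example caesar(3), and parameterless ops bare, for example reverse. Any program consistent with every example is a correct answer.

drop_vowels | reverse | caesar(15) | caesar(15)

Check, running the answer program on each example:
  "mkvghd" -> "mkvghd" -> "dhgvkm" -> "swvkzb" -> "hlkzoq"
  "chkqujplvodc" -> "chkqjplvdc" -> "cdvlpjqkhc" -> "rskaeyfzwr" -> "ghzptnuolg"
  "pcmwrsq" -> "pcmwrsq" -> "qsrwmcp" -> "fhglbre" -> "uwvaqgt"
  "iqwcy" -> "qwcy" -> "ycwq" -> "nrlf" -> "cgau"
  "vtwfiblsbm" -> "vtwfblsbm" -> "mbslbfwtv" -> "bqhaqulik" -> "qfwpfjaxz"
  "qisuplgeavz" -> "qsplgvz" -> "zvglpsq" -> "okvaehf" -> "dzkptwu"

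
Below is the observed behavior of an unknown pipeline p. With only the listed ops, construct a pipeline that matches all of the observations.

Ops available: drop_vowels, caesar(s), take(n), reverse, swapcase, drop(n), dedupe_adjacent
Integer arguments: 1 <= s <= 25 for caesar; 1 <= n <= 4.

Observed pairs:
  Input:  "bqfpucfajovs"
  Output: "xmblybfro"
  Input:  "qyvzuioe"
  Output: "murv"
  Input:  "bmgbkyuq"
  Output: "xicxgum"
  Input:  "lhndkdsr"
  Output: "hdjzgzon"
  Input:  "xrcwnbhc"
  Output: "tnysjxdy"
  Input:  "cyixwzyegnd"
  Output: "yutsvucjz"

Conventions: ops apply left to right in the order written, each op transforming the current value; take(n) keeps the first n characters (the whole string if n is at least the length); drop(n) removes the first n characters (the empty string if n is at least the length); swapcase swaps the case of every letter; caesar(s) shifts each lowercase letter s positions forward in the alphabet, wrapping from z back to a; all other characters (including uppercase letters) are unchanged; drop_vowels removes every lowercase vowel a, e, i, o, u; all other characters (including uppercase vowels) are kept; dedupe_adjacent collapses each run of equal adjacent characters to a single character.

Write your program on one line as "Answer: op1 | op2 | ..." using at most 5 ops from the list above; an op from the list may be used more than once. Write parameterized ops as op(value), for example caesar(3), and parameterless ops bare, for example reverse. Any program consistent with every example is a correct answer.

drop_vowels | reverse | caesar(22) | reverse

Check, running the answer program on each example:
  "bqfpucfajovs" -> "bqfpcfjvs" -> "svjfcpfqb" -> "orfbylbmx" -> "xmblybfro"
  "qyvzuioe" -> "qyvz" -> "zvyq" -> "vrum" -> "murv"
  "bmgbkyuq" -> "bmgbkyq" -> "qykbgmb" -> "mugxcix" -> "xicxgum"
  "lhndkdsr" -> "lhndkdsr" -> "rsdkdnhl" -> "nozgzjdh" -> "hdjzgzon"
  "xrcwnbhc" -> "xrcwnbhc" -> "chbnwcrx" -> "ydxjsynt" -> "tnysjxdy"
  "cyixwzyegnd" -> "cyxwzygnd" -> "dngyzwxyc" -> "zjcuvstuy" -> "yutsvucjz"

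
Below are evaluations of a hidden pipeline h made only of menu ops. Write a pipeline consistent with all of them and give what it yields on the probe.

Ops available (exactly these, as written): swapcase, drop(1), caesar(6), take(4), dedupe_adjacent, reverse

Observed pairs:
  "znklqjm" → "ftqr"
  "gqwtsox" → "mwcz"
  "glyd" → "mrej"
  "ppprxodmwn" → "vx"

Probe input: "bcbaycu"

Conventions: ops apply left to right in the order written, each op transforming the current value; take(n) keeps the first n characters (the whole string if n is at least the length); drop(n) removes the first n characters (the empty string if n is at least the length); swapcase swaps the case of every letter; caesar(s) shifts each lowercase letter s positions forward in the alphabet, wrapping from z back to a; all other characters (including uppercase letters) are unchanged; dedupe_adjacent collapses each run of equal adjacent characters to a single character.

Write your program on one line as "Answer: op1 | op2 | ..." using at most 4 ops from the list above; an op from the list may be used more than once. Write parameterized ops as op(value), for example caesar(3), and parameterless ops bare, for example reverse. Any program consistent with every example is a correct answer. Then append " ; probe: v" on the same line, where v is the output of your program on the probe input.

take(4) | caesar(6) | dedupe_adjacent ; probe: "hihg"

Check, running the answer program on each example:
  "znklqjm" -> "znkl" -> "ftqr" -> "ftqr"
  "gqwtsox" -> "gqwt" -> "mwcz" -> "mwcz"
  "glyd" -> "glyd" -> "mrej" -> "mrej"
  "ppprxodmwn" -> "pppr" -> "vvvx" -> "vx"
  probe: "bcbaycu" -> "bcba" -> "hihg" -> "hihg"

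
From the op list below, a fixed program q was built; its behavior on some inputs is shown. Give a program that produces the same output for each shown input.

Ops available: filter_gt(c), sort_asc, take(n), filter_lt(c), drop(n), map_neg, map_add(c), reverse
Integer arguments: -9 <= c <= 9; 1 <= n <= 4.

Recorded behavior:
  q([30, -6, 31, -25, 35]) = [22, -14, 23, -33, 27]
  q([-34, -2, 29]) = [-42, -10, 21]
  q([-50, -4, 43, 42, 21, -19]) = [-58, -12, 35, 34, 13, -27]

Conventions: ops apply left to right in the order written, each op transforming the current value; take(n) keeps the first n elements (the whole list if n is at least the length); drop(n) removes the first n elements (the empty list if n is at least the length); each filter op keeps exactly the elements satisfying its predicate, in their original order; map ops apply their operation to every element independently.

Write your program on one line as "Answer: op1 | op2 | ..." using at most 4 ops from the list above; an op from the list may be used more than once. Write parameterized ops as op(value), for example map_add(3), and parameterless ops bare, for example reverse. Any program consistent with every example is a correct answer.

reverse | map_add(-8) | reverse

Check, running the answer program on each example:
  [30, -6, 31, -25, 35] -> [35, -25, 31, -6, 30] -> [27, -33, 23, -14, 22] -> [22, -14, 23, -33, 27]
  [-34, -2, 29] -> [29, -2, -34] -> [21, -10, -42] -> [-42, -10, 21]
  [-50, -4, 43, 42, 21, -19] -> [-19, 21, 42, 43, -4, -50] -> [-27, 13, 34, 35, -12, -58] -> [-58, -12, 35, 34, 13, -27]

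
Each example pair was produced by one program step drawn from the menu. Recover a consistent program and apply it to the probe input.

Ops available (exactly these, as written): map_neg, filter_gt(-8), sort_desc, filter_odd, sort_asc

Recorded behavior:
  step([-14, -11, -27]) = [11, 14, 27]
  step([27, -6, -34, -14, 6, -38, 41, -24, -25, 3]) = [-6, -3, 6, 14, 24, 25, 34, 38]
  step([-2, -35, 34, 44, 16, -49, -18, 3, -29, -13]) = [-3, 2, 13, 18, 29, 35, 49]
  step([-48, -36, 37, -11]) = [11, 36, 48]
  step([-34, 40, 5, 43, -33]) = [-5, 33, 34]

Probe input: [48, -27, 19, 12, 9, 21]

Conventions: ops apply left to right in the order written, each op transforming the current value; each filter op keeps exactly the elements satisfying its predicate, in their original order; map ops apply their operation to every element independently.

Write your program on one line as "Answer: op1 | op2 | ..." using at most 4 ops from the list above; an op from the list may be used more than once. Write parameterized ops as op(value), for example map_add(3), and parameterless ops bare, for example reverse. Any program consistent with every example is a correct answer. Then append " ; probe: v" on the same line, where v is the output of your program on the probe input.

map_neg | sort_asc | filter_gt(-8) ; probe: [27]

Check, running the answer program on each example:
  [-14, -11, -27] -> [14, 11, 27] -> [11, 14, 27] -> [11, 14, 27]
  [27, -6, -34, -14, 6, -38, 41, -24, -25, 3] -> [-27, 6, 34, 14, -6, 38, -41, 24, 25, -3] -> [-41, -27, -6, -3, 6, 14, 24, 25, 34, 38] -> [-6, -3, 6, 14, 24, 25, 34, 38]
  [-2, -35, 34, 44, 16, -49, -18, 3, -29, -13] -> [2, 35, -34, -44, -16, 49, 18, -3, 29, 13] -> [-44, -34, -16, -3, 2, 13, 18, 29, 35, 49] -> [-3, 2, 13, 18, 29, 35, 49]
  [-48, -36, 37, -11] -> [48, 36, -37, 11] -> [-37, 11, 36, 48] -> [11, 36, 48]
  [-34, 40, 5, 43, -33] -> [34, -40, -5, -43, 33] -> [-43, -40, -5, 33, 34] -> [-5, 33, 34]
  probe: [48, -27, 19, 12, 9, 21] -> [-48, 27, -19, -12, -9, -21] -> [-48, -21, -19, -12, -9, 27] -> [27]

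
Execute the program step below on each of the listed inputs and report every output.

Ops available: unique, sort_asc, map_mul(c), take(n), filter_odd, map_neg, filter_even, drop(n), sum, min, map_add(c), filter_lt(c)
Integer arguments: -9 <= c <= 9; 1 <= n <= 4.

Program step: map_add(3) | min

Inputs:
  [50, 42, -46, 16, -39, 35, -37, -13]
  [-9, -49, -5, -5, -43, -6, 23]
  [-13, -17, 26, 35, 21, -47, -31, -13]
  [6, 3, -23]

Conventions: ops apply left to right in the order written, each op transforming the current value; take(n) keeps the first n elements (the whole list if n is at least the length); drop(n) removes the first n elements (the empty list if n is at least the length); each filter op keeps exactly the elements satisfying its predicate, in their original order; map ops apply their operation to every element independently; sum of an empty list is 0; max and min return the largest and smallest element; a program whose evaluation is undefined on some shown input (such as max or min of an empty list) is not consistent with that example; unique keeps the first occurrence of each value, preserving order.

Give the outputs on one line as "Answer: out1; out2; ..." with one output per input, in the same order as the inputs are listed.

Execution, op by op:
  [50, 42, -46, 16, -39, 35, -37, -13] -> [53, 45, -43, 19, -36, 38, -34, -10] -> -43
  [-9, -49, -5, -5, -43, -6, 23] -> [-6, -46, -2, -2, -40, -3, 26] -> -46
  [-13, -17, 26, 35, 21, -47, -31, -13] -> [-10, -14, 29, 38, 24, -44, -28, -10] -> -44
  [6, 3, -23] -> [9, 6, -20] -> -20

-43; -46; -44; -20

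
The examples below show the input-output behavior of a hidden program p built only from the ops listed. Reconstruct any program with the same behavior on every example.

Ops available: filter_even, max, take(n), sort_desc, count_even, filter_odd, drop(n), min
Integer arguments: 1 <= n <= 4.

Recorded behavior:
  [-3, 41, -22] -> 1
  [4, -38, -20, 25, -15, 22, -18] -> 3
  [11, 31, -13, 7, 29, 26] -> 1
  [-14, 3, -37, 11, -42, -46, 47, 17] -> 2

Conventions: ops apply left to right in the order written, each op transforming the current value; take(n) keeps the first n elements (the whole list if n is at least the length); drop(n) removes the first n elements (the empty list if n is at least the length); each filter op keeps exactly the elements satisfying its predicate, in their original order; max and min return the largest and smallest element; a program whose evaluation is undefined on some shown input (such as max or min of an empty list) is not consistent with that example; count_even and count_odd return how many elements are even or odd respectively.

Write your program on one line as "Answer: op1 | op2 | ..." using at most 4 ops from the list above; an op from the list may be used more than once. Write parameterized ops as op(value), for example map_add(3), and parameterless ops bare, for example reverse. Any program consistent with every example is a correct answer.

drop(2) | filter_even | count_even

Check, running the answer program on each example:
  [-3, 41, -22] -> [-22] -> [-22] -> 1
  [4, -38, -20, 25, -15, 22, -18] -> [-20, 25, -15, 22, -18] -> [-20, 22, -18] -> 3
  [11, 31, -13, 7, 29, 26] -> [-13, 7, 29, 26] -> [26] -> 1
  [-14, 3, -37, 11, -42, -46, 47, 17] -> [-37, 11, -42, -46, 47, 17] -> [-42, -46] -> 2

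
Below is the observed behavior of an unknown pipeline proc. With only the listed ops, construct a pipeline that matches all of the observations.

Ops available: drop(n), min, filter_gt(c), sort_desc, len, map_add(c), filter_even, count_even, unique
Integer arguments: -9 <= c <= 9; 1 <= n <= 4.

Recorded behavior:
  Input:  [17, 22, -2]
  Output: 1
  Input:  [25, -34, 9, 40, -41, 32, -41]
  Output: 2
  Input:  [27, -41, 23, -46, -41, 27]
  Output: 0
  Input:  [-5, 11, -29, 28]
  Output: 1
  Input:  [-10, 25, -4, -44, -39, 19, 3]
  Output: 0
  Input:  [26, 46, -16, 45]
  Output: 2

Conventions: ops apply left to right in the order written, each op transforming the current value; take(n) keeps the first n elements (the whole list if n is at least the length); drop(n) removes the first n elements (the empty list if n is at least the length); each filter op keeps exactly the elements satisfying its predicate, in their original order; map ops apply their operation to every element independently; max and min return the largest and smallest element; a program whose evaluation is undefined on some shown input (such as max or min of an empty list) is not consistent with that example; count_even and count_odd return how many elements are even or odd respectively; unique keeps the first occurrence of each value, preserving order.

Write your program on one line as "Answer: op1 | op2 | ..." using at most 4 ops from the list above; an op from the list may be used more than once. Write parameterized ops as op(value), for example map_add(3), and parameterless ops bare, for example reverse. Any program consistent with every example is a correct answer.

filter_gt(2) | filter_gt(4) | unique | count_even

Check, running the answer program on each example:
  [17, 22, -2] -> [17, 22] -> [17, 22] -> [17, 22] -> 1
  [25, -34, 9, 40, -41, 32, -41] -> [25, 9, 40, 32] -> [25, 9, 40, 32] -> [25, 9, 40, 32] -> 2
  [27, -41, 23, -46, -41, 27] -> [27, 23, 27] -> [27, 23, 27] -> [27, 23] -> 0
  [-5, 11, -29, 28] -> [11, 28] -> [11, 28] -> [11, 28] -> 1
  [-10, 25, -4, -44, -39, 19, 3] -> [25, 19, 3] -> [25, 19] -> [25, 19] -> 0
  [26, 46, -16, 45] -> [26, 46, 45] -> [26, 46, 45] -> [26, 46, 45] -> 2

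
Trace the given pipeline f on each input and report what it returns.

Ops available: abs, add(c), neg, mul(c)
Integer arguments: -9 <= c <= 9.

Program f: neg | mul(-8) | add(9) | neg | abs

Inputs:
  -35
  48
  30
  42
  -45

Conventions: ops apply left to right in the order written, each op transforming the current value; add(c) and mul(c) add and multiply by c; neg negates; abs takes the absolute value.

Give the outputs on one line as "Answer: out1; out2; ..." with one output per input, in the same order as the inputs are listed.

Execution, op by op:
  -35 -> 35 -> -280 -> -271 -> 271 -> 271
  48 -> -48 -> 384 -> 393 -> -393 -> 393
  30 -> -30 -> 240 -> 249 -> -249 -> 249
  42 -> -42 -> 336 -> 345 -> -345 -> 345
  -45 -> 45 -> -360 -> -351 -> 351 -> 351

271; 393; 249; 345; 351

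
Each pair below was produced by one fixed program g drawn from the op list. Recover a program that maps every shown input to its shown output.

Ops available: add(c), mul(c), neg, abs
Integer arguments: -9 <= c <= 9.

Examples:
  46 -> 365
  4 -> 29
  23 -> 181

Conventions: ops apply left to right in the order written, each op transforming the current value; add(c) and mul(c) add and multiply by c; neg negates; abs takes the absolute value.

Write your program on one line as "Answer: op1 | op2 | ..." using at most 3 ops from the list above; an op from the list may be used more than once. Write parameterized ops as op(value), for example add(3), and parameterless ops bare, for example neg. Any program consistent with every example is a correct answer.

mul(-8) | add(3) | mul(-1)

Check, running the answer program on each example:
  46 -> -368 -> -365 -> 365
  4 -> -32 -> -29 -> 29
  23 -> -184 -> -181 -> 181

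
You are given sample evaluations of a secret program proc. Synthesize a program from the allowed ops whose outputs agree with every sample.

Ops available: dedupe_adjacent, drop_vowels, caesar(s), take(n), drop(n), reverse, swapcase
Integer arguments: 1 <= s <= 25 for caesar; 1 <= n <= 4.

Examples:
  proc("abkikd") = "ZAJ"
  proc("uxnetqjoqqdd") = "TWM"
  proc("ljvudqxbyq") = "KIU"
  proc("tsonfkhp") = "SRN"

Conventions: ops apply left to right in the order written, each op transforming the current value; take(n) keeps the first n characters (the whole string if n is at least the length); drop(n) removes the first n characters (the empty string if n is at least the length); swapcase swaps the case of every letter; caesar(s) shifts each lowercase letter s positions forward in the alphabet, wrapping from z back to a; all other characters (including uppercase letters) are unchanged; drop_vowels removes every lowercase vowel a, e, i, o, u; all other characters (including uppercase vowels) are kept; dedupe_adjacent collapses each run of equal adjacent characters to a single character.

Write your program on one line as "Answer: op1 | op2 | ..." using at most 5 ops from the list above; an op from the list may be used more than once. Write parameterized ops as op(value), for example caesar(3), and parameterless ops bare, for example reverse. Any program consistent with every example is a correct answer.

caesar(25) | dedupe_adjacent | take(3) | swapcase

Check, running the answer program on each example:
  "abkikd" -> "zajhjc" -> "zajhjc" -> "zaj" -> "ZAJ"
  "uxnetqjoqqdd" -> "twmdspinppcc" -> "twmdspinpc" -> "twm" -> "TWM"
  "ljvudqxbyq" -> "kiutcpwaxp" -> "kiutcpwaxp" -> "kiu" -> "KIU"
  "tsonfkhp" -> "srnmejgo" -> "srnmejgo" -> "srn" -> "SRN"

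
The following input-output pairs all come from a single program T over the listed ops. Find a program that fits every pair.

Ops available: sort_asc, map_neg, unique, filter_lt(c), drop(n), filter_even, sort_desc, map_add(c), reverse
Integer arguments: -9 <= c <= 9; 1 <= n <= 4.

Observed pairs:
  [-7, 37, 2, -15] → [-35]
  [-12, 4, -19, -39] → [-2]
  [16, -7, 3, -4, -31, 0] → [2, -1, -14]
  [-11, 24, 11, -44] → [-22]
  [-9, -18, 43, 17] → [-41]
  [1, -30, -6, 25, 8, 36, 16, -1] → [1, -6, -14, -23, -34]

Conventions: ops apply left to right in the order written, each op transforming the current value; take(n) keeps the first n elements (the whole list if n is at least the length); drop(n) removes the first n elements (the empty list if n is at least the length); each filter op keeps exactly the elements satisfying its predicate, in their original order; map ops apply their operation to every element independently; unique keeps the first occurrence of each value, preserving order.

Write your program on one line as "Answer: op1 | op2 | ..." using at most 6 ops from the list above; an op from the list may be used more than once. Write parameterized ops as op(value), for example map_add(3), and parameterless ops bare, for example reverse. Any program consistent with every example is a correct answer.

reverse | sort_asc | drop(3) | map_add(-2) | map_neg

Check, running the answer program on each example:
  [-7, 37, 2, -15] -> [-15, 2, 37, -7] -> [-15, -7, 2, 37] -> [37] -> [35] -> [-35]
  [-12, 4, -19, -39] -> [-39, -19, 4, -12] -> [-39, -19, -12, 4] -> [4] -> [2] -> [-2]
  [16, -7, 3, -4, -31, 0] -> [0, -31, -4, 3, -7, 16] -> [-31, -7, -4, 0, 3, 16] -> [0, 3, 16] -> [-2, 1, 14] -> [2, -1, -14]
  [-11, 24, 11, -44] -> [-44, 11, 24, -11] -> [-44, -11, 11, 24] -> [24] -> [22] -> [-22]
  [-9, -18, 43, 17] -> [17, 43, -18, -9] -> [-18, -9, 17, 43] -> [43] -> [41] -> [-41]
  [1, -30, -6, 25, 8, 36, 16, -1] -> [-1, 16, 36, 8, 25, -6, -30, 1] -> [-30, -6, -1, 1, 8, 16, 25, 36] -> [1, 8, 16, 25, 36] -> [-1, 6, 14, 23, 34] -> [1, -6, -14, -23, -34]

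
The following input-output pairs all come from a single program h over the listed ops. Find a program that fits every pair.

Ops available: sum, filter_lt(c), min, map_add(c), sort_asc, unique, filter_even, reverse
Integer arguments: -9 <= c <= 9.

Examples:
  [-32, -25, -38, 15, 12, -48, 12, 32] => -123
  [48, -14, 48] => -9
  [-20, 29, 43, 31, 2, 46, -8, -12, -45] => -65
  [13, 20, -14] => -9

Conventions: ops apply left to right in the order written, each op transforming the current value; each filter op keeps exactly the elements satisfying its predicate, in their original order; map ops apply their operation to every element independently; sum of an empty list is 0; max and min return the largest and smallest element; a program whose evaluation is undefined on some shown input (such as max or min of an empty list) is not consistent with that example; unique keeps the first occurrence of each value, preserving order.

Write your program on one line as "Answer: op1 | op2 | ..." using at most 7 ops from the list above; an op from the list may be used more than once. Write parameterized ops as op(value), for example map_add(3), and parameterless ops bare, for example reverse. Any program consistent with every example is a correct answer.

reverse | sort_asc | unique | filter_lt(-1) | map_add(5) | sum

Check, running the answer program on each example:
  [-32, -25, -38, 15, 12, -48, 12, 32] -> [32, 12, -48, 12, 15, -38, -25, -32] -> [-48, -38, -32, -25, 12, 12, 15, 32] -> [-48, -38, -32, -25, 12, 15, 32] -> [-48, -38, -32, -25] -> [-43, -33, -27, -20] -> -123
  [48, -14, 48] -> [48, -14, 48] -> [-14, 48, 48] -> [-14, 48] -> [-14] -> [-9] -> -9
  [-20, 29, 43, 31, 2, 46, -8, -12, -45] -> [-45, -12, -8, 46, 2, 31, 43, 29, -20] -> [-45, -20, -12, -8, 2, 29, 31, 43, 46] -> [-45, -20, -12, -8, 2, 29, 31, 43, 46] -> [-45, -20, -12, -8] -> [-40, -15, -7, -3] -> -65
  [13, 20, -14] -> [-14, 20, 13] -> [-14, 13, 20] -> [-14, 13, 20] -> [-14] -> [-9] -> -9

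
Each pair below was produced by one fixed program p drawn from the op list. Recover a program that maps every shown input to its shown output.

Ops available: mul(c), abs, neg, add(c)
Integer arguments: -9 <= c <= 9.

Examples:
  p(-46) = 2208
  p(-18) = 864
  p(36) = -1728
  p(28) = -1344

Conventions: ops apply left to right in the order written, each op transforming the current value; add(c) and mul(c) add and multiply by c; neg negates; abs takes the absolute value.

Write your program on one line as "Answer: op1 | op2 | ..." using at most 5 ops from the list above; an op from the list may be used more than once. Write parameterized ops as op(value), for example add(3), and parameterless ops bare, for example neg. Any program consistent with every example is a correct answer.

mul(-6) | neg | mul(8) | neg

Check, running the answer program on each example:
  -46 -> 276 -> -276 -> -2208 -> 2208
  -18 -> 108 -> -108 -> -864 -> 864
  36 -> -216 -> 216 -> 1728 -> -1728
  28 -> -168 -> 168 -> 1344 -> -1344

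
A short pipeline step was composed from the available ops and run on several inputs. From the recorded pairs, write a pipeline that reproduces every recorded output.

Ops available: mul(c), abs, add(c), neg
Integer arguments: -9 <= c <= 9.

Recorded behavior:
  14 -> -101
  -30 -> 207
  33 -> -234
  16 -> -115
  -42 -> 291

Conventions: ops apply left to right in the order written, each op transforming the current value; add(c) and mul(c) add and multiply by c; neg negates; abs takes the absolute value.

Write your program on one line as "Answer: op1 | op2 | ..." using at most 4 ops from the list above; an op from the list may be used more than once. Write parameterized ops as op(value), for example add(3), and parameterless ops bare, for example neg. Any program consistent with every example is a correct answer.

add(1) | mul(-7) | add(4)

Check, running the answer program on each example:
  14 -> 15 -> -105 -> -101
  -30 -> -29 -> 203 -> 207
  33 -> 34 -> -238 -> -234
  16 -> 17 -> -119 -> -115
  -42 -> -41 -> 287 -> 291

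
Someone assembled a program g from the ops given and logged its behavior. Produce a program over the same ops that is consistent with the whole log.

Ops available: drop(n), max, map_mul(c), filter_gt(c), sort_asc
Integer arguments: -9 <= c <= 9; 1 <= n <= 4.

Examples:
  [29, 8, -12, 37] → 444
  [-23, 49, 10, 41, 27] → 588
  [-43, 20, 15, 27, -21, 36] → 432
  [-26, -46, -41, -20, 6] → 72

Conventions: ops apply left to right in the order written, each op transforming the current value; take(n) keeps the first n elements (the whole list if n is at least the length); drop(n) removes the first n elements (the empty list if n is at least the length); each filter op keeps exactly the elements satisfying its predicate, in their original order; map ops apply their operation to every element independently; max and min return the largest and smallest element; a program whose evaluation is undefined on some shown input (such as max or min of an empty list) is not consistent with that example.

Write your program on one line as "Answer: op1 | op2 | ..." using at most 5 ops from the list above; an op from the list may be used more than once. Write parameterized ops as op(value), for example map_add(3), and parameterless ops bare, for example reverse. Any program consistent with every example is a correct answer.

sort_asc | drop(1) | map_mul(-6) | map_mul(-2) | max

Check, running the answer program on each example:
  [29, 8, -12, 37] -> [-12, 8, 29, 37] -> [8, 29, 37] -> [-48, -174, -222] -> [96, 348, 444] -> 444
  [-23, 49, 10, 41, 27] -> [-23, 10, 27, 41, 49] -> [10, 27, 41, 49] -> [-60, -162, -246, -294] -> [120, 324, 492, 588] -> 588
  [-43, 20, 15, 27, -21, 36] -> [-43, -21, 15, 20, 27, 36] -> [-21, 15, 20, 27, 36] -> [126, -90, -120, -162, -216] -> [-252, 180, 240, 324, 432] -> 432
  [-26, -46, -41, -20, 6] -> [-46, -41, -26, -20, 6] -> [-41, -26, -20, 6] -> [246, 156, 120, -36] -> [-492, -312, -240, 72] -> 72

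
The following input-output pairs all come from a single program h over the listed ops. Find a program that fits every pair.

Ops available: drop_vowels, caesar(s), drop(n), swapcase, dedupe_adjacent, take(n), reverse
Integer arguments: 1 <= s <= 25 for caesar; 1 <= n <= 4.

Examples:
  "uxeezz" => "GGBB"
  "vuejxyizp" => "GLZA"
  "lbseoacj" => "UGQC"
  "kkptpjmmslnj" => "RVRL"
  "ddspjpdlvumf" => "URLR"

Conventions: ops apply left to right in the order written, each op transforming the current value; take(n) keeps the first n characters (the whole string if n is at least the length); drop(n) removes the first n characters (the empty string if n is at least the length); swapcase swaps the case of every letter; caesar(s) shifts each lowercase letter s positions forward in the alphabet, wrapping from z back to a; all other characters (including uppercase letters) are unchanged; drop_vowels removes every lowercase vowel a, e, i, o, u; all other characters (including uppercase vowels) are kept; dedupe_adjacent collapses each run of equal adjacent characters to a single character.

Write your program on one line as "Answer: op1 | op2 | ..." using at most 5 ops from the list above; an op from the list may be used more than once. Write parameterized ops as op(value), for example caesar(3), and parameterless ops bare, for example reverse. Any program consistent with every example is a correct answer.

caesar(2) | drop(2) | take(4) | swapcase

Check, running the answer program on each example:
  "uxeezz" -> "wzggbb" -> "ggbb" -> "ggbb" -> "GGBB"
  "vuejxyizp" -> "xwglzakbr" -> "glzakbr" -> "glza" -> "GLZA"
  "lbseoacj" -> "ndugqcel" -> "ugqcel" -> "ugqc" -> "UGQC"
  "kkptpjmmslnj" -> "mmrvrloounpl" -> "rvrloounpl" -> "rvrl" -> "RVRL"
  "ddspjpdlvumf" -> "ffurlrfnxwoh" -> "urlrfnxwoh" -> "urlr" -> "URLR"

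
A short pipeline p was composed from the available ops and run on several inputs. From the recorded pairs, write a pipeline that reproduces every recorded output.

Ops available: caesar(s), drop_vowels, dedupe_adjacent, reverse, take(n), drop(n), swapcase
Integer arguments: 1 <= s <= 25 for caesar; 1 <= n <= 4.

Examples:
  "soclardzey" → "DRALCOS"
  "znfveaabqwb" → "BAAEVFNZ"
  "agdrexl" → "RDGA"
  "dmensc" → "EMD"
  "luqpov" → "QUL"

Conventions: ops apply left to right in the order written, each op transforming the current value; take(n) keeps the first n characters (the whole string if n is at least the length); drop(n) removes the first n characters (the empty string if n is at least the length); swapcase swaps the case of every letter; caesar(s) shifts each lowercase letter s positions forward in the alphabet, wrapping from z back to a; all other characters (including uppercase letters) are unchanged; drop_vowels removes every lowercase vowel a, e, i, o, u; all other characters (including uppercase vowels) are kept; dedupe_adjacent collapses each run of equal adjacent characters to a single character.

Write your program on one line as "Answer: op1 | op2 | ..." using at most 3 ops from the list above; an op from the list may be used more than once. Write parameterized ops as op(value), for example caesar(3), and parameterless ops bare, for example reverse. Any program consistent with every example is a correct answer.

swapcase | reverse | drop(3)

Check, running the answer program on each example:
  "soclardzey" -> "SOCLARDZEY" -> "YEZDRALCOS" -> "DRALCOS"
  "znfveaabqwb" -> "ZNFVEAABQWB" -> "BWQBAAEVFNZ" -> "BAAEVFNZ"
  "agdrexl" -> "AGDREXL" -> "LXERDGA" -> "RDGA"
  "dmensc" -> "DMENSC" -> "CSNEMD" -> "EMD"
  "luqpov" -> "LUQPOV" -> "VOPQUL" -> "QUL"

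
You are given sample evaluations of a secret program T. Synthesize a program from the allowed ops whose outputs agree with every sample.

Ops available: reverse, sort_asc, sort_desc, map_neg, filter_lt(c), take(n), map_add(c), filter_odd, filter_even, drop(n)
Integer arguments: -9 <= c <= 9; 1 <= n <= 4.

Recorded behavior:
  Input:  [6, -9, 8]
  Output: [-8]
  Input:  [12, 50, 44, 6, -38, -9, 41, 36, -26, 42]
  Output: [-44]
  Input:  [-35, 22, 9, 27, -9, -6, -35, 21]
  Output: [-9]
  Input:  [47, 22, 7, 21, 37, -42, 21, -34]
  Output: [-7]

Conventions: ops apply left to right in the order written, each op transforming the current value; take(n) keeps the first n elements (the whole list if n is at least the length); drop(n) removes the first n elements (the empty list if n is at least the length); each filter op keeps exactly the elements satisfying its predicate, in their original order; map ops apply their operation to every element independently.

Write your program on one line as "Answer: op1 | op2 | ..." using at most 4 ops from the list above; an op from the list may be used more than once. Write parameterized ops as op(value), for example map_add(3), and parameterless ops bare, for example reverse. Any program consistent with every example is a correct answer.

drop(2) | map_neg | take(1)

Check, running the answer program on each example:
  [6, -9, 8] -> [8] -> [-8] -> [-8]
  [12, 50, 44, 6, -38, -9, 41, 36, -26, 42] -> [44, 6, -38, -9, 41, 36, -26, 42] -> [-44, -6, 38, 9, -41, -36, 26, -42] -> [-44]
  [-35, 22, 9, 27, -9, -6, -35, 21] -> [9, 27, -9, -6, -35, 21] -> [-9, -27, 9, 6, 35, -21] -> [-9]
  [47, 22, 7, 21, 37, -42, 21, -34] -> [7, 21, 37, -42, 21, -34] -> [-7, -21, -37, 42, -21, 34] -> [-7]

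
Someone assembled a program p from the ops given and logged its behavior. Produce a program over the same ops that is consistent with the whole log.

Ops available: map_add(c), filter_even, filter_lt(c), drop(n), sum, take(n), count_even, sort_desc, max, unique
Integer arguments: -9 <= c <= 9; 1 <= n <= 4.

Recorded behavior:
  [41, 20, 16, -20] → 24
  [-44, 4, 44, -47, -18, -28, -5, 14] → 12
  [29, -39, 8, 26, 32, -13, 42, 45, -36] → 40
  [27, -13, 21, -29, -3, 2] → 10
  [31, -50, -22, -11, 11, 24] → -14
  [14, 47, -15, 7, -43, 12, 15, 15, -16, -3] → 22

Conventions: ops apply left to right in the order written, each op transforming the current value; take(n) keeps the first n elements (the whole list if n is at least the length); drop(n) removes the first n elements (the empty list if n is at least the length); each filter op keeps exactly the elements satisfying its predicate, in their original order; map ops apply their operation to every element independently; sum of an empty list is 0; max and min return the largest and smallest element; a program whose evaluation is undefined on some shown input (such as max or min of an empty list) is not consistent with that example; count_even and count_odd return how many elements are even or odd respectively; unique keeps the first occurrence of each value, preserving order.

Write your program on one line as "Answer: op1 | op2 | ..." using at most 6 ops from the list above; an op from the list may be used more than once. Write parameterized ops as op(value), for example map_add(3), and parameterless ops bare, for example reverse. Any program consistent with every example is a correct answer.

sort_desc | drop(2) | filter_even | map_add(8) | max

Check, running the answer program on each example:
  [41, 20, 16, -20] -> [41, 20, 16, -20] -> [16, -20] -> [16, -20] -> [24, -12] -> 24
  [-44, 4, 44, -47, -18, -28, -5, 14] -> [44, 14, 4, -5, -18, -28, -44, -47] -> [4, -5, -18, -28, -44, -47] -> [4, -18, -28, -44] -> [12, -10, -20, -36] -> 12
  [29, -39, 8, 26, 32, -13, 42, 45, -36] -> [45, 42, 32, 29, 26, 8, -13, -36, -39] -> [32, 29, 26, 8, -13, -36, -39] -> [32, 26, 8, -36] -> [40, 34, 16, -28] -> 40
  [27, -13, 21, -29, -3, 2] -> [27, 21, 2, -3, -13, -29] -> [2, -3, -13, -29] -> [2] -> [10] -> 10
  [31, -50, -22, -11, 11, 24] -> [31, 24, 11, -11, -22, -50] -> [11, -11, -22, -50] -> [-22, -50] -> [-14, -42] -> -14
  [14, 47, -15, 7, -43, 12, 15, 15, -16, -3] -> [47, 15, 15, 14, 12, 7, -3, -15, -16, -43] -> [15, 14, 12, 7, -3, -15, -16, -43] -> [14, 12, -16] -> [22, 20, -8] -> 22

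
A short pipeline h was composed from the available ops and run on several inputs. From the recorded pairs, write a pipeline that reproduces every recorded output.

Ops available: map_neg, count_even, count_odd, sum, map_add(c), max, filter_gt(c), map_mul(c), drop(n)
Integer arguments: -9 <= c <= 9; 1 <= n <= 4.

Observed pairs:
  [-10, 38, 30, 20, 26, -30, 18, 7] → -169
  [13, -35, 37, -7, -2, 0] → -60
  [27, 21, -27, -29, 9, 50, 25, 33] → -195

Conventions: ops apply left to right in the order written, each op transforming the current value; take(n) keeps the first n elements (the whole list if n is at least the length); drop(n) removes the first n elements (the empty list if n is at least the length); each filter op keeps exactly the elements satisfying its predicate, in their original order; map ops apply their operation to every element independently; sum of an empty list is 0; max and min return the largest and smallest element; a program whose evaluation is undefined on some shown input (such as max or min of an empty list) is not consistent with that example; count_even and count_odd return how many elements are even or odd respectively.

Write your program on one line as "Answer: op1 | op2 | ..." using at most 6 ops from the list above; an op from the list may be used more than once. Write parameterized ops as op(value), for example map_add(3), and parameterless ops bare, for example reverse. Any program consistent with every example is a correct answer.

filter_gt(1) | map_neg | map_add(-1) | map_add(-4) | sum

Check, running the answer program on each example:
  [-10, 38, 30, 20, 26, -30, 18, 7] -> [38, 30, 20, 26, 18, 7] -> [-38, -30, -20, -26, -18, -7] -> [-39, -31, -21, -27, -19, -8] -> [-43, -35, -25, -31, -23, -12] -> -169
  [13, -35, 37, -7, -2, 0] -> [13, 37] -> [-13, -37] -> [-14, -38] -> [-18, -42] -> -60
  [27, 21, -27, -29, 9, 50, 25, 33] -> [27, 21, 9, 50, 25, 33] -> [-27, -21, -9, -50, -25, -33] -> [-28, -22, -10, -51, -26, -34] -> [-32, -26, -14, -55, -30, -38] -> -195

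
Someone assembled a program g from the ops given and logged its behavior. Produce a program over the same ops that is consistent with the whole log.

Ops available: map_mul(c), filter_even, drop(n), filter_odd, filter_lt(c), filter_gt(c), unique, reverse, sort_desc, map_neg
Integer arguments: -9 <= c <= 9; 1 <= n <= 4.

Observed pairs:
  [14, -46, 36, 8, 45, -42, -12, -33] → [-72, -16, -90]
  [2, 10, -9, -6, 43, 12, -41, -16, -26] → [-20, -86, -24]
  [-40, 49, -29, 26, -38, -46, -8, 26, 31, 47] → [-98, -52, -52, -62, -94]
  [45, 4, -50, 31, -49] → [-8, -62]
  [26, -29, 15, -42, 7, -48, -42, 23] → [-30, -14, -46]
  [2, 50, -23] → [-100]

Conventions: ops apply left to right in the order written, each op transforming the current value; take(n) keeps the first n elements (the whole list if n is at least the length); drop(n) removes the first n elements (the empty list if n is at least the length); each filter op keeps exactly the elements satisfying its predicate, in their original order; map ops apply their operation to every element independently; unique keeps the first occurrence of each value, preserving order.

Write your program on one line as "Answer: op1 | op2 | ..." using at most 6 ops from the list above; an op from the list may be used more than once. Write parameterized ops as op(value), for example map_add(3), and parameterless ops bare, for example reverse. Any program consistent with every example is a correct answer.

map_neg | drop(1) | map_neg | map_mul(-2) | filter_lt(2)

Check, running the answer program on each example:
  [14, -46, 36, 8, 45, -42, -12, -33] -> [-14, 46, -36, -8, -45, 42, 12, 33] -> [46, -36, -8, -45, 42, 12, 33] -> [-46, 36, 8, 45, -42, -12, -33] -> [92, -72, -16, -90, 84, 24, 66] -> [-72, -16, -90]
  [2, 10, -9, -6, 43, 12, -41, -16, -26] -> [-2, -10, 9, 6, -43, -12, 41, 16, 26] -> [-10, 9, 6, -43, -12, 41, 16, 26] -> [10, -9, -6, 43, 12, -41, -16, -26] -> [-20, 18, 12, -86, -24, 82, 32, 52] -> [-20, -86, -24]
  [-40, 49, -29, 26, -38, -46, -8, 26, 31, 47] -> [40, -49, 29, -26, 38, 46, 8, -26, -31, -47] -> [-49, 29, -26, 38, 46, 8, -26, -31, -47] -> [49, -29, 26, -38, -46, -8, 26, 31, 47] -> [-98, 58, -52, 76, 92, 16, -52, -62, -94] -> [-98, -52, -52, -62, -94]
  [45, 4, -50, 31, -49] -> [-45, -4, 50, -31, 49] -> [-4, 50, -31, 49] -> [4, -50, 31, -49] -> [-8, 100, -62, 98] -> [-8, -62]
  [26, -29, 15, -42, 7, -48, -42, 23] -> [-26, 29, -15, 42, -7, 48, 42, -23] -> [29, -15, 42, -7, 48, 42, -23] -> [-29, 15, -42, 7, -48, -42, 23] -> [58, -30, 84, -14, 96, 84, -46] -> [-30, -14, -46]
  [2, 50, -23] -> [-2, -50, 23] -> [-50, 23] -> [50, -23] -> [-100, 46] -> [-100]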